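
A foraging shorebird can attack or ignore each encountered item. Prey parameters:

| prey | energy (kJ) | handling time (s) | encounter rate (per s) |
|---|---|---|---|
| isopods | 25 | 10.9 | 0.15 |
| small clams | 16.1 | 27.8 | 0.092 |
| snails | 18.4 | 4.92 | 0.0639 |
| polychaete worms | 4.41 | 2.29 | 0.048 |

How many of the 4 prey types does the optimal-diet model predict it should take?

Rank by E/h (kJ/s): snails 3.74, isopods 2.29, polychaete worms 1.93, small clams 0.579. Include each in turn until the next type's E/h falls below the running intake rate.
Rate on top 1: 0.8945. isopods: 2.29 > 0.8945 → include.
Rate on top 2: 1.67. polychaete worms: 1.93 > 1.67 → include.
Rate on top 3: 1.679. small clams: 0.579 < 1.679 → exclude; stop.
Optimal diet: snails, isopods, polychaete worms — 3 of 4 types.

3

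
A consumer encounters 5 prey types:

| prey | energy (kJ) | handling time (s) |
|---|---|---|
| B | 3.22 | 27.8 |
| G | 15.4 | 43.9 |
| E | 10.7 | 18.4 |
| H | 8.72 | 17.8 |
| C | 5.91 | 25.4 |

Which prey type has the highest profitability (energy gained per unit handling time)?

E

Profitability E/h (kJ/s): B = 3.22/27.8 = 0.116, G = 15.4/43.9 = 0.351, E = 10.7/18.4 = 0.582, H = 8.72/17.8 = 0.49, C = 5.91/25.4 = 0.233.
Ranked: E > H > G > C > B.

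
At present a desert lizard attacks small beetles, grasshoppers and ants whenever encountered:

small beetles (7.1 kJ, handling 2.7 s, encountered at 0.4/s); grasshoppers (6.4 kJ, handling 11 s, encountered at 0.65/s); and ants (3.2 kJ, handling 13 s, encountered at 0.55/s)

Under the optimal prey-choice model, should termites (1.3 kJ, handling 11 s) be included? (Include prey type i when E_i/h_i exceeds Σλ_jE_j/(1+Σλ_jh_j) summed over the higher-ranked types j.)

No

Current rate: (0.4×7.1 + 0.65×6.4 + 0.55×3.2)/(1 + 0.4×2.7 + 0.65×11 + 0.55×13) = 0.5348 kJ/s.
termites: E/h = 1.3/11 = 0.1182 kJ/s.
0.1182 < 0.5348, so adding termites would lower the average — exclude it.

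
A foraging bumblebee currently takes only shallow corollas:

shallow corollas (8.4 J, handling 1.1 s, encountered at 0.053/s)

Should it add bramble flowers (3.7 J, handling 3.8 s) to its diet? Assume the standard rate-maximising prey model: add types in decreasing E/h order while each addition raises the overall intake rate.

Current rate: (0.053×8.4)/(1 + 0.053×1.1) = 0.4207 J/s.
Profitability of bramble flowers: 3.7/3.8 = 0.9737 J/s.
0.9737 > 0.4207, so adding bramble flowers raises the average — include it.

Yes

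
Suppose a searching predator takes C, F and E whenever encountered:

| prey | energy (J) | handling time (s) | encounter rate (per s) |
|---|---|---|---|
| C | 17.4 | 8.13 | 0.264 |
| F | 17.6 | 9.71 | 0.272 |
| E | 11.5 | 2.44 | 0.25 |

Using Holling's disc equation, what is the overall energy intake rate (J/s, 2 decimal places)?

Energy encountered per unit search time: 0.264×17.4 + 0.272×17.6 + 0.25×11.5 = 12.26 J/s.
Handling time per unit search time: 0.264×8.13 + 0.272×9.71 + 0.25×2.44 = 5.397.
Rate = 12.26/(1 + 5.397) = 1.916 J/s.

1.92 J/s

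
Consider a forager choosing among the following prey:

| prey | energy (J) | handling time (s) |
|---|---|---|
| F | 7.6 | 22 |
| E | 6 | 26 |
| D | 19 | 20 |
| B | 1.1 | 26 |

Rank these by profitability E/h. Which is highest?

In descending order of E/h:
D: 19/20 = 0.95 J/s
F: 7.6/22 = 0.345 J/s
E: 6/26 = 0.231 J/s
B: 1.1/26 = 0.0423 J/s

D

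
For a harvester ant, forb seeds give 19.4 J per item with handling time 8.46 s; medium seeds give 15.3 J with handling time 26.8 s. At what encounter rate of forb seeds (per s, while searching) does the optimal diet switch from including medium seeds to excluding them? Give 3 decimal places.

At the threshold, the rate on forb seeds alone equals the profitability of medium seeds: λ·19.4/(1 + λ·8.46) = 15.3/26.8 = 0.5709.
Rearranging, λ(19.4 − 0.5709×8.46) = 0.5709, so λ = 0.5709/14.57 = 0.03918 per s.

0.039 per s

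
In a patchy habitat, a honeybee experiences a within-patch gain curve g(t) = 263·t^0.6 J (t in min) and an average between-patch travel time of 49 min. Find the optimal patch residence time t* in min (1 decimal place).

73.5 min

By the marginal value theorem, leave when the instantaneous gain rate g'(t) equals the habitat-wide average g(t)/(T + t).
g'(t) = 0.6·263·t^-0.4. Setting 0.6·263·t^-0.4 = 263·t^0.6/(49+t) gives 0.6(49+t) = t, so 0.40·t = 0.6×49.
t* = 0.6×49/0.40 = 73.5 min.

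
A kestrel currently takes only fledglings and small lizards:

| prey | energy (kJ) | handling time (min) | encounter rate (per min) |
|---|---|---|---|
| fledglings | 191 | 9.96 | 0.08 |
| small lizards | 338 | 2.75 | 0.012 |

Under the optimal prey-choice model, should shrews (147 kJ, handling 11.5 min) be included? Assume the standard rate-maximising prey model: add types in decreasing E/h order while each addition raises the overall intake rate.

Yes

Current rate: (0.08×191 + 0.012×338)/(1 + 0.08×9.96 + 0.012×2.75) = 10.57 kJ/min.
Profitability of shrews: 147/11.5 = 12.78 kJ/min.
12.78 > 10.57, so adding shrews raises the average — include it.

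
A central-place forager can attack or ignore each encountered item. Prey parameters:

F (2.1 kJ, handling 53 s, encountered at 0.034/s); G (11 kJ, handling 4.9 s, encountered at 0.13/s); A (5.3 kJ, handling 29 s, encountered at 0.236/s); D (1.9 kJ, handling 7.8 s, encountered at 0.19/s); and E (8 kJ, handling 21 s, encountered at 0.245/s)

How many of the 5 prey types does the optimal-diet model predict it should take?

1

Rank by E/h (kJ/s): G 2.24, E 0.381, D 0.244, A 0.183, F 0.0396. Include each in turn until the next type's E/h falls below the running intake rate.
Rate on top 1: 0.8735. E: 0.381 < 0.8735 → exclude; stop.
Optimal diet: G — 1 of 5 types.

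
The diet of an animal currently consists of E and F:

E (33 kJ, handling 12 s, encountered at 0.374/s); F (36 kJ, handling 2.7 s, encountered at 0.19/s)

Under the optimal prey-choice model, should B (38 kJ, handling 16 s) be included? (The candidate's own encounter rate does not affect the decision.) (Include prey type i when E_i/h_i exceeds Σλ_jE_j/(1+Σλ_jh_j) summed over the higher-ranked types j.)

No

Current rate: (0.374×33 + 0.19×36)/(1 + 0.374×12 + 0.19×2.7) = 3.196 kJ/s.
Profitability of B: 38/16 = 2.375 kJ/s.
2.375 < 3.196, so adding B would lower the average — exclude it.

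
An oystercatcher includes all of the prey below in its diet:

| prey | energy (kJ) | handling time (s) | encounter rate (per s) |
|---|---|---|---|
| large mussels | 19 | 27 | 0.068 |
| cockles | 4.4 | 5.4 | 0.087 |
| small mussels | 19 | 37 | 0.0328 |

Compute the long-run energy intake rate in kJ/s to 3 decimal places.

Energy encountered per unit search time: 0.068×19 + 0.087×4.4 + 0.0328×19 = 2.298 kJ/s.
Handling time per unit search time: 0.068×27 + 0.087×5.4 + 0.0328×37 = 3.519.
Rate = 2.298/(1 + 3.519) = 0.5085 kJ/s.

0.508 kJ/s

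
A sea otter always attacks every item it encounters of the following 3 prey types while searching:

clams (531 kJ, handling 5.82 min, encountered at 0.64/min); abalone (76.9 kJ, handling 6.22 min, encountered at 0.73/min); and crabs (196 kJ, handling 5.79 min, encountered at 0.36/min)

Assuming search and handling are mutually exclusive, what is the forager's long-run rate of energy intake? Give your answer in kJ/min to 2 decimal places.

Energy encountered per unit search time: 0.64×531 + 0.73×76.9 + 0.36×196 = 466.5 kJ/min.
Handling time per unit search time: 0.64×5.82 + 0.73×6.22 + 0.36×5.79 = 10.35.
Rate = 466.5/(1 + 10.35) = 41.11 kJ/min.

41.11 kJ/min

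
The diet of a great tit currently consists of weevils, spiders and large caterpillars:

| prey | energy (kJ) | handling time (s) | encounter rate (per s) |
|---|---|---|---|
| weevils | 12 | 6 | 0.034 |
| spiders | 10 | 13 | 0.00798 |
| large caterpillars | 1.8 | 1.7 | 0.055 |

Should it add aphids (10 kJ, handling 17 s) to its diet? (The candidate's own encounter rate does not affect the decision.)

Yes

Current rate: (0.034×12 + 0.00798×10 + 0.055×1.8)/(1 + 0.034×6 + 0.00798×13 + 0.055×1.7) = 0.4188 kJ/s.
Profitability of aphids: 10/17 = 0.5882 kJ/s.
Since 0.5882 > R, including aphids increases the long-run rate.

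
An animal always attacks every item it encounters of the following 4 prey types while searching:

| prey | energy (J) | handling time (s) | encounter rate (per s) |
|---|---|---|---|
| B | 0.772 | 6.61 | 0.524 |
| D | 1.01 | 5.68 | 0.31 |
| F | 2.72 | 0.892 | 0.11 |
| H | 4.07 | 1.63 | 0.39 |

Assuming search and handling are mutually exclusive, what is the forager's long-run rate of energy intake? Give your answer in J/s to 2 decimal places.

R = Σλ_iE_i / (1 + Σλ_ih_i)
Numerator: 0.524×0.772 + 0.31×1.01 + 0.11×2.72 + 0.39×4.07 = 2.604
Denominator: 1 + 0.524×6.61 + 0.31×5.68 + 0.11×0.892 + 0.39×1.63 = 6.958
R = 2.604/6.958 = 0.3742 J/s

0.37 J/s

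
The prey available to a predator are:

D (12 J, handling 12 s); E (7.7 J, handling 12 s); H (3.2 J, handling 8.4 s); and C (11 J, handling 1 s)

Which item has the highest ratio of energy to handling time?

In descending order of E/h:
C: 11/1 = 11 J/s
D: 12/12 = 1 J/s
E: 7.7/12 = 0.642 J/s
H: 3.2/8.4 = 0.381 J/s

C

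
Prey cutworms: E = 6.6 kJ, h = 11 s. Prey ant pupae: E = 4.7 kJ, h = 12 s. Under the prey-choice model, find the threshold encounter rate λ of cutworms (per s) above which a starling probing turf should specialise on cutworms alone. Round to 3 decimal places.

0.171 per s

At the threshold, the rate on cutworms alone equals the profitability of ant pupae: λ·6.6/(1 + λ·11) = 4.7/12 = 0.3917.
Rearranging, λ(6.6 − 0.3917×11) = 0.3917, so λ = 0.3917/2.292 = 0.1709 per s.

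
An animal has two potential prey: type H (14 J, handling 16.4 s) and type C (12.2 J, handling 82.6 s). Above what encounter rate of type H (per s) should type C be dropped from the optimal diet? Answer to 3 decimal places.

0.013 per s

The zero-one rule: include type C iff E₂/h₂ > λE₁/(1+λh₁). Equality gives the switch point.
λE₁h₂ = E₂ + λE₂h₁ ⇒ λ = E₂/(E₁h₂ − E₂h₁) = 12.2/(1156 − 200.1) = 0.01276 per s.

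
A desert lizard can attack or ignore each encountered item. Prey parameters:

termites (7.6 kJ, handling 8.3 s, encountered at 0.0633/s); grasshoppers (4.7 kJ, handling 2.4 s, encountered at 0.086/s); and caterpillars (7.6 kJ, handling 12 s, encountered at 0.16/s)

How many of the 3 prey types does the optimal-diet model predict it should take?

E/h in descending order: grasshoppers 1.96, termites 0.916, caterpillars 0.633 kJ/s. The optimal diet is the largest prefix of this list for which every included type satisfies E_i/h_i > R on the types above it.
Rate on top 1: 0.335. termites: 0.916 > 0.335 → include.
Rate on top 2: 0.5112. caterpillars: 0.633 > 0.5112 → include.
Optimal diet: grasshoppers, termites, caterpillars — 3 of 3 types.

3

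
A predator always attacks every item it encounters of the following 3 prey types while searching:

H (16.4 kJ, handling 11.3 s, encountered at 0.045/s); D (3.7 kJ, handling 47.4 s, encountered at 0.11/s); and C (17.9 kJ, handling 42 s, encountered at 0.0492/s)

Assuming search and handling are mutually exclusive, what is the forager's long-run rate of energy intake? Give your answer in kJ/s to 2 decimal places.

0.23 kJ/s

R = Σλ_iE_i / (1 + Σλ_ih_i)
Numerator: 0.045×16.4 + 0.11×3.7 + 0.0492×17.9 = 2.026
Denominator: 1 + 0.045×11.3 + 0.11×47.4 + 0.0492×42 = 8.789
R = 2.026/8.789 = 0.2305 kJ/s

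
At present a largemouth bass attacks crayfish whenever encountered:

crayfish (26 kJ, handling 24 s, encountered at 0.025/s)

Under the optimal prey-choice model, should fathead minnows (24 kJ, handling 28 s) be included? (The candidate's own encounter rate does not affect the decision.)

Yes

Current rate: (0.025×26)/(1 + 0.025×24) = 0.4062 kJ/s.
Profitability of fathead minnows: 24/28 = 0.8571 kJ/s.
0.8571 > 0.4062, so adding fathead minnows raises the average — include it.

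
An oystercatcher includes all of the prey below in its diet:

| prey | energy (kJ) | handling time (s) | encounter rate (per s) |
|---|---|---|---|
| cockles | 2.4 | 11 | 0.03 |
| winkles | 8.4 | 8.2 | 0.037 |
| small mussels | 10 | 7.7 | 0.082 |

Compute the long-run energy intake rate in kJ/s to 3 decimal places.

R = (0.03×2.4 + 0.037×8.4 + 0.082×10) / (1 + 0.03×11 + 0.037×8.2 + 0.082×7.7) = 1.203/2.265 = 0.5311 kJ/s.

0.531 kJ/s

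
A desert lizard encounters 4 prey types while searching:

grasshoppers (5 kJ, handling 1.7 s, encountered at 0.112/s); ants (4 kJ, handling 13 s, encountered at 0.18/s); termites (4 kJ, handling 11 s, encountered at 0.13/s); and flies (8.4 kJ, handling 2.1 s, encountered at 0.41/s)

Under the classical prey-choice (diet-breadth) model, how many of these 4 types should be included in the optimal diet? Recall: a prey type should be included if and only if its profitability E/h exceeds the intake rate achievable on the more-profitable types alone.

Rank by E/h (kJ/s): flies 4, grasshoppers 2.94, termites 0.364, ants 0.308. Include each in turn until the next type's E/h falls below the running intake rate.
Rate on top 1: 1.851. grasshoppers: 2.94 > 1.851 → include.
Rate on top 2: 1.952. termites: 0.364 < 1.952 → exclude; stop.
Optimal diet: flies, grasshoppers — 2 of 4 types.

2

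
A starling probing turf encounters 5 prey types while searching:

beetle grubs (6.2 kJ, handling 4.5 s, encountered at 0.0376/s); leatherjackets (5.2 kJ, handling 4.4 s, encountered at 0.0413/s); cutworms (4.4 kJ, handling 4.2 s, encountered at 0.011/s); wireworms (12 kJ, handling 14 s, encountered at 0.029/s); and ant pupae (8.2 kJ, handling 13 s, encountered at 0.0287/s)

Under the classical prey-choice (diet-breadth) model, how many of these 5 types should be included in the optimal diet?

5

Profitabilities (E/h, kJ/s): beetle grubs 1.38, leatherjackets 1.18, cutworms 1.05, wireworms 0.857, ant pupae 0.631. Add prey in this order while the next type's profitability exceeds the intake rate on those already taken.
Rate on top 1: 0.1994. leatherjackets: 1.18 > 0.1994 → include.
Rate on top 2: 0.3315. cutworms: 1.05 > 0.3315 → include.
Rate on top 3: 0.3552. wireworms: 0.857 > 0.3552 → include.
Rate on top 4: 0.4682. ant pupae: 0.631 > 0.4682 → include.
Optimal diet: beetle grubs, leatherjackets, cutworms, wireworms, ant pupae — 5 of 5 types.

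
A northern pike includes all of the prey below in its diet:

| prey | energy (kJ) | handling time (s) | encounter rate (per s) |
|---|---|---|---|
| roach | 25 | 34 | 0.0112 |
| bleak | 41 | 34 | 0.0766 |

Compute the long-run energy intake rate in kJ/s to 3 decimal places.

R = Σλ_iE_i / (1 + Σλ_ih_i)
Numerator: 0.0112×25 + 0.0766×41 = 3.421
Denominator: 1 + 0.0112×34 + 0.0766×34 = 3.985
R = 3.421/3.985 = 0.8583 kJ/s

0.858 kJ/s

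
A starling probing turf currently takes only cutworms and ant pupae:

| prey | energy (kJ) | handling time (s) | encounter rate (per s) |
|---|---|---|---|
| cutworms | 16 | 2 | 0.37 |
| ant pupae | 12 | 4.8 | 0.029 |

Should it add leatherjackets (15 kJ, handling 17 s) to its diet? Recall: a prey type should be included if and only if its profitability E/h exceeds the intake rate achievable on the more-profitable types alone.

On cutworms and ant pupae alone, R = ΣλE/(1+Σλh) = 6.268/1.879 = 3.335 kJ/s.
Profitability of leatherjackets: 15/17 = 0.8824 kJ/s.
0.8824 < 3.335, so adding leatherjackets would lower the average — exclude it.

No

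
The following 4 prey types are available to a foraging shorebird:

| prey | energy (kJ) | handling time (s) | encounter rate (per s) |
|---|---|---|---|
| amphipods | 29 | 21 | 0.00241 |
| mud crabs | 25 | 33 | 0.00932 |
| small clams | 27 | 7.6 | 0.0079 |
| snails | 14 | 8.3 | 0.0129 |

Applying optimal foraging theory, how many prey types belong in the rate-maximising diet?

Profitabilities (E/h, kJ/s): small clams 3.55, snails 1.69, amphipods 1.38, mud crabs 0.758. Add prey in this order while the next type's profitability exceeds the intake rate on those already taken.
Rate on top 1: 0.2012. snails: 1.69 > 0.2012 → include.
Rate on top 2: 0.3375. amphipods: 1.38 > 0.3375 → include.
Rate on top 3: 0.3809. mud crabs: 0.758 > 0.3809 → include.
Optimal diet: small clams, snails, amphipods, mud crabs — 4 of 4 types.

4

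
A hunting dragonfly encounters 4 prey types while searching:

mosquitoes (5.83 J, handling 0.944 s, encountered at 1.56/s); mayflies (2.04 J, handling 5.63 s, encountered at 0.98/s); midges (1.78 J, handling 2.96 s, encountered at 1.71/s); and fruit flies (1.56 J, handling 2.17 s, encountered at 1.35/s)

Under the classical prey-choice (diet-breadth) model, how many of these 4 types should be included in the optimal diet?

Profitabilities (E/h, J/s): mosquitoes 6.18, fruit flies 0.719, midges 0.601, mayflies 0.362. Add prey in this order while the next type's profitability exceeds the intake rate on those already taken.
Rate on top 1: 3.678. fruit flies: 0.719 < 3.678 → exclude; stop.
Optimal diet: mosquitoes — 1 of 4 types.

1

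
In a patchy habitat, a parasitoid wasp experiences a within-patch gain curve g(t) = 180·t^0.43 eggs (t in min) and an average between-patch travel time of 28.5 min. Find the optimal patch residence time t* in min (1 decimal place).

21.5 min

Maximise g(t)/(T+t): set derivative to zero → g'(t)(T+t) = g(t).
g'(t) = 0.43·180·t^-0.57. Setting 0.43·180·t^-0.57 = 180·t^0.43/(28.5+t) gives 0.43(28.5+t) = t, so 0.57·t = 0.43×28.5.
t* = 0.43×28.5/0.57 = 21.5 min.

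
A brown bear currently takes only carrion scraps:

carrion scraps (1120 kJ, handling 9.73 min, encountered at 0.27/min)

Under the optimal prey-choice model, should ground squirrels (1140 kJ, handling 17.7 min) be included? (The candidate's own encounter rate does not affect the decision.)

No

On carrion scraps alone, R = ΣλE/(1+Σλh) = 302.4/3.627 = 83.37 kJ/min.
ground squirrels: E/h = 1140/17.7 = 64.41 kJ/min.
64.41 < 83.37, so adding ground squirrels would lower the average — exclude it.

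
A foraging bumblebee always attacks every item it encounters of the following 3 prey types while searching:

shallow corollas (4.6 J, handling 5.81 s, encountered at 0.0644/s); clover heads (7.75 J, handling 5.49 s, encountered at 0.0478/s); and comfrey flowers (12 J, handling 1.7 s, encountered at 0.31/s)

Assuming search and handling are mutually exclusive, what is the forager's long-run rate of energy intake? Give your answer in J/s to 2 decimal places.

2.03 J/s

R = (0.0644×4.6 + 0.0478×7.75 + 0.31×12) / (1 + 0.0644×5.81 + 0.0478×5.49 + 0.31×1.7) = 4.387/2.164 = 2.028 J/s.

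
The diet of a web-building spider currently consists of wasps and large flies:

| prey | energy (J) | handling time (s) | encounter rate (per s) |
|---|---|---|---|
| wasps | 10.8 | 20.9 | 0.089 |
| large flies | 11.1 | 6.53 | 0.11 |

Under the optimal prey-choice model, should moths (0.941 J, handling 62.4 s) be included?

On wasps and large flies alone, R = ΣλE/(1+Σλh) = 2.182/3.578 = 0.6098 J/s.
Profitability of moths: 0.941/62.4 = 0.01508 J/s.
Since 0.01508 < R, time spent handling moths is better spent searching.

No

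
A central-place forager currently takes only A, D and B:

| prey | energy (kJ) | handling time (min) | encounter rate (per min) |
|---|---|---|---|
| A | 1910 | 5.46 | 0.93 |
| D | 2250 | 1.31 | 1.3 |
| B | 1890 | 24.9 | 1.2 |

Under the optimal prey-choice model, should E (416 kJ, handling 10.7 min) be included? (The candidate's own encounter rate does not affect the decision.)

On A, D and B alone, R = ΣλE/(1+Σλh) = 6969/37.66 = 185.1 kJ/min.
Profitability of E: 416/10.7 = 38.88 kJ/min.
38.88 < 185.1, so adding E would lower the average — exclude it.

No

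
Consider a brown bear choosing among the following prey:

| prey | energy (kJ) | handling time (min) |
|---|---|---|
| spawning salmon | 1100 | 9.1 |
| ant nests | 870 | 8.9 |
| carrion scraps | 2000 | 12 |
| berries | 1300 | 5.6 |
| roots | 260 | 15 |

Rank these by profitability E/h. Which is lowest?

Profitability E/h (kJ/min): spawning salmon = 1100/9.1 = 121, ant nests = 870/8.9 = 97.8, carrion scraps = 2000/12 = 167, berries = 1300/5.6 = 232, roots = 260/15 = 17.3.
Ranked: berries > carrion scraps > spawning salmon > ant nests > roots.

roots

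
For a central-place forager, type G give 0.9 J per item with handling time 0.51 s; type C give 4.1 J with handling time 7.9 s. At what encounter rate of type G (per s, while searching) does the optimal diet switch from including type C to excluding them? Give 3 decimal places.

0.817 per s

Drop type C once their profitability E₂/h₂ falls below the rate achievable on type G alone: E₂/h₂ = λE₁/(1 + λh₁).
Solve for λ: λE₁h₂ = E₂(1 + λh₁) → λ(E₁h₂ − E₂h₁) = E₂ → λ = E₂/(E₁h₂ − E₂h₁).
λ = 4.1/(0.9×7.9 − 4.1×0.51) = 4.1/5.019 = 0.8169 per s.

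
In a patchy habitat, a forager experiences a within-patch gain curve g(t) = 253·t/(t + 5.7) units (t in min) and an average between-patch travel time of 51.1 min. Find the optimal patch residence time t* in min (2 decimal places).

17.07 min

By the marginal value theorem, leave when the instantaneous gain rate g'(t) equals the habitat-wide average g(t)/(T + t).
g'(t) = 253·5.7/(t + 5.7)². Setting 253·5.7/(t+5.7)² = 253t/[(t+5.7)(51.1+t)] gives 5.7(51.1+t) = t(t+5.7), so t² = 5.7×51.1 = 291.3.
t* = √291.3 = 17.07 min.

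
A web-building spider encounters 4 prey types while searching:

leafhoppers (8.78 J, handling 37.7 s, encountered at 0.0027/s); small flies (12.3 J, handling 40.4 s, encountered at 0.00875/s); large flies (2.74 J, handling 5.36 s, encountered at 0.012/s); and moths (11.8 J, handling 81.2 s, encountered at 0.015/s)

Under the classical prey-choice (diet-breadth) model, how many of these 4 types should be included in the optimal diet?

E/h in descending order: large flies 0.511, small flies 0.304, leafhoppers 0.233, moths 0.145 J/s. The optimal diet is the largest prefix of this list for which every included type satisfies E_i/h_i > R on the types above it.
Rate on top 1: 0.03089. small flies: 0.304 > 0.03089 → include.
Rate on top 2: 0.0991. leafhoppers: 0.233 > 0.0991 → include.
Rate on top 3: 0.1081. moths: 0.145 > 0.1081 → include.
Optimal diet: large flies, small flies, leafhoppers, moths — 4 of 4 types.

4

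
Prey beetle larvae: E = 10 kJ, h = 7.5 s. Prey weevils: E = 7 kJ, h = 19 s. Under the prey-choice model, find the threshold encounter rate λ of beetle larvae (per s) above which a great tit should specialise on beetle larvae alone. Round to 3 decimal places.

0.051 per s

At the threshold, the rate on beetle larvae alone equals the profitability of weevils: λ·10/(1 + λ·7.5) = 7/19 = 0.3684.
Rearranging, λ(10 − 0.3684×7.5) = 0.3684, so λ = 0.3684/7.237 = 0.05091 per s.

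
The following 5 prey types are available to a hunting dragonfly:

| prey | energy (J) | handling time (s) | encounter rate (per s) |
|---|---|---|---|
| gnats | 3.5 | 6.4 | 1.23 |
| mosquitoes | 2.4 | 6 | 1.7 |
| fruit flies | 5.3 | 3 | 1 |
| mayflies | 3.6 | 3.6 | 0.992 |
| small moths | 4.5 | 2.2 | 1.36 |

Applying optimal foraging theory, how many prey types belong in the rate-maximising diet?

E/h in descending order: small moths 2.05, fruit flies 1.77, mayflies 1, gnats 0.547, mosquitoes 0.4 J/s. The optimal diet is the largest prefix of this list for which every included type satisfies E_i/h_i > R on the types above it.
Rate on top 1: 1.533. fruit flies: 1.77 > 1.533 → include.
Rate on top 2: 1.633. mayflies: 1 < 1.633 → exclude; stop.
Optimal diet: small moths, fruit flies — 2 of 5 types.

2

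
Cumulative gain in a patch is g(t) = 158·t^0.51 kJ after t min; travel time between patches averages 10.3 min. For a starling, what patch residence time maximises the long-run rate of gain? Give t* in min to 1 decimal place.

By the marginal value theorem, leave when the instantaneous gain rate g'(t) equals the habitat-wide average g(t)/(T + t).
g'(t) = 0.51·158·t^-0.49. Setting 0.51·158·t^-0.49 = 158·t^0.51/(10.3+t) gives 0.51(10.3+t) = t, so 0.49·t = 0.51×10.3.
t* = 0.51×10.3/0.49 = 10.72 min.

10.7 min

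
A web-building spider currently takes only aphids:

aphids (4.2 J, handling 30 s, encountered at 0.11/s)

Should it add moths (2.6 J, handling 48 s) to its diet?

Intake rate on the current diet: R = (0.11×4.2) / (1 + 0.11×30) = 0.462/4.3 = 0.1074 J/s.
moths: E/h = 2.6/48 = 0.05417 J/s.
Since 0.05417 < R, time spent handling moths is better spent searching.

No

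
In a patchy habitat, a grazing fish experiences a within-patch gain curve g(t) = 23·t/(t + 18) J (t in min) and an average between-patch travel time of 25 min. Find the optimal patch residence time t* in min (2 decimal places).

21.21 min

By the marginal value theorem, leave when the instantaneous gain rate g'(t) equals the habitat-wide average g(t)/(T + t).
g'(t) = 23·18/(t + 18)². Setting 23·18/(t+18)² = 23t/[(t+18)(25+t)] gives 18(25+t) = t(t+18), so t² = 18×25 = 450.
t* = √450 = 21.21 min.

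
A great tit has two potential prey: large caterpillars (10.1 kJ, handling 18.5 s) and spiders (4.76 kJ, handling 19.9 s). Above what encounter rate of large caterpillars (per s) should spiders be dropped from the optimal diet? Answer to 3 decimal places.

0.042 per s

Drop spiders once their profitability E₂/h₂ falls below the rate achievable on large caterpillars alone: E₂/h₂ = λE₁/(1 + λh₁).
Solve for λ: λE₁h₂ = E₂(1 + λh₁) → λ(E₁h₂ − E₂h₁) = E₂ → λ = E₂/(E₁h₂ − E₂h₁).
λ = 4.76/(10.1×19.9 − 4.76×18.5) = 4.76/112.9 = 0.04215 per s.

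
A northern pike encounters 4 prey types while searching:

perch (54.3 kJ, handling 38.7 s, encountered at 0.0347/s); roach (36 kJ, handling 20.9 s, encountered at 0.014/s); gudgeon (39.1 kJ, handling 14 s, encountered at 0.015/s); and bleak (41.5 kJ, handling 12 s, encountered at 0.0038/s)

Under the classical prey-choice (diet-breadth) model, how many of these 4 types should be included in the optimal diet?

4

Rank by E/h (kJ/s): bleak 3.46, gudgeon 2.79, roach 1.72, perch 1.4. Include each in turn until the next type's E/h falls below the running intake rate.
Rate on top 1: 0.1508. gudgeon: 2.79 > 0.1508 → include.
Rate on top 2: 0.5927. roach: 1.72 > 0.5927 → include.
Rate on top 3: 0.8062. perch: 1.4 > 0.8062 → include.
Optimal diet: bleak, gudgeon, roach, perch — 4 of 4 types.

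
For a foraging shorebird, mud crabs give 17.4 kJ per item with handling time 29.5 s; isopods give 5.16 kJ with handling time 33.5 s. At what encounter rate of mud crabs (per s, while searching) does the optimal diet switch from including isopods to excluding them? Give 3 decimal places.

0.012 per s

Drop isopods once their profitability E₂/h₂ falls below the rate achievable on mud crabs alone: E₂/h₂ = λE₁/(1 + λh₁).
Solve for λ: λE₁h₂ = E₂(1 + λh₁) → λ(E₁h₂ − E₂h₁) = E₂ → λ = E₂/(E₁h₂ − E₂h₁).
λ = 5.16/(17.4×33.5 − 5.16×29.5) = 5.16/430.7 = 0.01198 per s.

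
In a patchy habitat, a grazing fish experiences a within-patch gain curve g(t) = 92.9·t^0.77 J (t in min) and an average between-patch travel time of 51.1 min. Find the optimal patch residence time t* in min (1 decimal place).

Maximise g(t)/(T+t): set derivative to zero → g'(t)(T+t) = g(t).
g'(t) = 0.77·92.9·t^-0.23. Setting 0.77·92.9·t^-0.23 = 92.9·t^0.77/(51.1+t) gives 0.77(51.1+t) = t, so 0.23·t = 0.77×51.1.
t* = 0.77×51.1/0.23 = 171.1 min.

171.1 min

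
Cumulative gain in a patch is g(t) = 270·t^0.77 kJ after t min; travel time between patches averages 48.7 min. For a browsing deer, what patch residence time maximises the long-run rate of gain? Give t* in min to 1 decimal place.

Optimal t* satisfies g'(t*) = g(t*)/(T + t*).
g'(t) = 0.77·270·t^-0.23. Setting 0.77·270·t^-0.23 = 270·t^0.77/(48.7+t) gives 0.77(48.7+t) = t, so 0.23·t = 0.77×48.7.
t* = 0.77×48.7/0.23 = 163 min.

163.0 min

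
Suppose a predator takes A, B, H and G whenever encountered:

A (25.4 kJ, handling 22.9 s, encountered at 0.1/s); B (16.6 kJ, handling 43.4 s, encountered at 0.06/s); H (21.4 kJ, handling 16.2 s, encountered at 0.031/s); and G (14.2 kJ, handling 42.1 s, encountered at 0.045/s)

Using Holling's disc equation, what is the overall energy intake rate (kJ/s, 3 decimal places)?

0.584 kJ/s

R = (0.1×25.4 + 0.06×16.6 + 0.031×21.4 + 0.045×14.2) / (1 + 0.1×22.9 + 0.06×43.4 + 0.031×16.2 + 0.045×42.1) = 4.838/8.291 = 0.5836 kJ/s.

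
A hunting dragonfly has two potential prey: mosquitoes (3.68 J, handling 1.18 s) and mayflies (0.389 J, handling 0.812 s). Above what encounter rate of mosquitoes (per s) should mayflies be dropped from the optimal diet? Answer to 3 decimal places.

0.154 per s

Drop mayflies once their profitability E₂/h₂ falls below the rate achievable on mosquitoes alone: E₂/h₂ = λE₁/(1 + λh₁).
Solve for λ: λE₁h₂ = E₂(1 + λh₁) → λ(E₁h₂ − E₂h₁) = E₂ → λ = E₂/(E₁h₂ − E₂h₁).
λ = 0.389/(3.68×0.812 − 0.389×1.18) = 0.389/2.529 = 0.1538 per s.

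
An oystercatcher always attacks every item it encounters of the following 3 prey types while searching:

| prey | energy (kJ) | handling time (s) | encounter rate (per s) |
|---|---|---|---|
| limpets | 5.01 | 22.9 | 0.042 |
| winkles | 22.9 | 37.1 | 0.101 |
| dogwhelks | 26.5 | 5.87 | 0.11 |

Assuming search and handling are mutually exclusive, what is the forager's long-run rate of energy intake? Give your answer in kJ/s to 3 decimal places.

R = (0.042×5.01 + 0.101×22.9 + 0.11×26.5) / (1 + 0.042×22.9 + 0.101×37.1 + 0.11×5.87) = 5.438/6.355 = 0.8558 kJ/s.

0.856 kJ/s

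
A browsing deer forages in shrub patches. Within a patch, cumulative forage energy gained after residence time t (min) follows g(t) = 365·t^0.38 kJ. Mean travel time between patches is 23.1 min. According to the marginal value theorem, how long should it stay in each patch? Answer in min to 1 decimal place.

Optimal t* satisfies g'(t*) = g(t*)/(T + t*).
g'(t) = 0.38·365·t^-0.62. Setting 0.38·365·t^-0.62 = 365·t^0.38/(23.1+t) gives 0.38(23.1+t) = t, so 0.62·t = 0.38×23.1.
t* = 0.38×23.1/0.62 = 14.16 min.

14.2 min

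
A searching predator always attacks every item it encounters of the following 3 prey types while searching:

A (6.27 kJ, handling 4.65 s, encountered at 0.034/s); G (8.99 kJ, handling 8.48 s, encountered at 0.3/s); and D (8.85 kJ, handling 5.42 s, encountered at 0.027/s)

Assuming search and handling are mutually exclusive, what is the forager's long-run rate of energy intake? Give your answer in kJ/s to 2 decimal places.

0.82 kJ/s

Energy encountered per unit search time: 0.034×6.27 + 0.3×8.99 + 0.027×8.85 = 3.149 kJ/s.
Handling time per unit search time: 0.034×4.65 + 0.3×8.48 + 0.027×5.42 = 2.848.
Rate = 3.149/(1 + 2.848) = 0.8183 kJ/s.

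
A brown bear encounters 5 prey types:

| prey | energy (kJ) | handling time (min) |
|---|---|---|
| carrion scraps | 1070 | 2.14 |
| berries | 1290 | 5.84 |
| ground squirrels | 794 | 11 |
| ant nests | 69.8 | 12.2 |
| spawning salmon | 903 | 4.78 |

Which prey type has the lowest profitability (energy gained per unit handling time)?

In descending order of E/h:
carrion scraps: 1070/2.14 = 500 kJ/min
berries: 1290/5.84 = 221 kJ/min
spawning salmon: 903/4.78 = 189 kJ/min
ground squirrels: 794/11 = 72.2 kJ/min
ant nests: 69.8/12.2 = 5.72 kJ/min

ant nests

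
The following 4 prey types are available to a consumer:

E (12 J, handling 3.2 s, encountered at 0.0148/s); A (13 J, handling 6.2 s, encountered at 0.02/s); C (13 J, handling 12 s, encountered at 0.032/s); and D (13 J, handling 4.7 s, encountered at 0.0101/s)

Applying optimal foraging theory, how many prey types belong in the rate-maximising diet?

E/h in descending order: E 3.75, D 2.77, A 2.1, C 1.08 J/s. The optimal diet is the largest prefix of this list for which every included type satisfies E_i/h_i > R on the types above it.
Rate on top 1: 0.1696. D: 2.77 > 0.1696 → include.
Rate on top 2: 0.2821. A: 2.1 > 0.2821 → include.
Rate on top 3: 0.4668. C: 1.08 > 0.4668 → include.
Optimal diet: E, D, A, C — 4 of 4 types.

4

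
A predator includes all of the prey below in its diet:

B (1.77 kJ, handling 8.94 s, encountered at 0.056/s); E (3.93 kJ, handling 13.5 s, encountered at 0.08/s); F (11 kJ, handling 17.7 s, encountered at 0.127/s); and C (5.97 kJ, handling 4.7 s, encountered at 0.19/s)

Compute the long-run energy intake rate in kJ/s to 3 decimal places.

0.515 kJ/s

R = Σλ_iE_i / (1 + Σλ_ih_i)
Numerator: 0.056×1.77 + 0.08×3.93 + 0.127×11 + 0.19×5.97 = 2.945
Denominator: 1 + 0.056×8.94 + 0.08×13.5 + 0.127×17.7 + 0.19×4.7 = 5.722
R = 2.945/5.722 = 0.5147 kJ/s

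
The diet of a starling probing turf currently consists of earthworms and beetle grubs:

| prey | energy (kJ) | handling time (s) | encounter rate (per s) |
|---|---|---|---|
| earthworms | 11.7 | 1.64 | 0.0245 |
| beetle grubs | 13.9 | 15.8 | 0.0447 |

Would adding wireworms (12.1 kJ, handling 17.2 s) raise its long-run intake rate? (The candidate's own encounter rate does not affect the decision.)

On earthworms and beetle grubs alone, R = ΣλE/(1+Σλh) = 0.908/1.746 = 0.5199 kJ/s.
Profitability of wireworms: 12.1/17.2 = 0.7035 kJ/s.
Since 0.7035 > R, including wireworms increases the long-run rate.

Yes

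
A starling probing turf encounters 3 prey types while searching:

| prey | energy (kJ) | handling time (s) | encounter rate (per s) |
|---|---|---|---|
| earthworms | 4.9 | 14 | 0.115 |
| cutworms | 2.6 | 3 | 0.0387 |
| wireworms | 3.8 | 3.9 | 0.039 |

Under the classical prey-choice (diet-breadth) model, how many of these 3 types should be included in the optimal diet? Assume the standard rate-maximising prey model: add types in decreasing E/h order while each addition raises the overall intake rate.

3

E/h in descending order: wireworms 0.974, cutworms 0.867, earthworms 0.35 kJ/s. The optimal diet is the largest prefix of this list for which every included type satisfies E_i/h_i > R on the types above it.
Rate on top 1: 0.1286. cutworms: 0.867 > 0.1286 → include.
Rate on top 2: 0.1962. earthworms: 0.35 > 0.1962 → include.
Optimal diet: wireworms, cutworms, earthworms — 3 of 3 types.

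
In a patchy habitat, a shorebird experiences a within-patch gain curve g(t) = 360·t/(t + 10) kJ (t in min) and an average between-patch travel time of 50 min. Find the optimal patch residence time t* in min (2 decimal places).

22.36 min

By the marginal value theorem, leave when the instantaneous gain rate g'(t) equals the habitat-wide average g(t)/(T + t).
g'(t) = 360·10/(t + 10)². Setting 360·10/(t+10)² = 360t/[(t+10)(50+t)] gives 10(50+t) = t(t+10), so t² = 10×50 = 500.
t* = √500 = 22.36 min.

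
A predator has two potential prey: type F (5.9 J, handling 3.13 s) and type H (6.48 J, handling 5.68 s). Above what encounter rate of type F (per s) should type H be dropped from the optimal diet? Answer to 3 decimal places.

At the threshold, the rate on type F alone equals the profitability of type H: λ·5.9/(1 + λ·3.13) = 6.48/5.68 = 1.141.
Rearranging, λ(5.9 − 1.141×3.13) = 1.141, so λ = 1.141/2.329 = 0.4898 per s.

0.490 per s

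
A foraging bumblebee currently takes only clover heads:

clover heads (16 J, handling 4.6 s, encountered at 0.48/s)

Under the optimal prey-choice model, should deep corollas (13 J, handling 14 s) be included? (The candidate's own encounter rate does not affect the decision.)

On clover heads alone, R = ΣλE/(1+Σλh) = 7.68/3.208 = 2.394 J/s.
Profitability of deep corollas: 13/14 = 0.9286 J/s.
Since 0.9286 < R, time spent handling deep corollas is better spent searching.

No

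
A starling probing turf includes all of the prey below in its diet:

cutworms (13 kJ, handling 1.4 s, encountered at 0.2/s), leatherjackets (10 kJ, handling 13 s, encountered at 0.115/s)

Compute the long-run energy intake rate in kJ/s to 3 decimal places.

R = Σλ_iE_i / (1 + Σλ_ih_i)
Numerator: 0.2×13 + 0.115×10 = 3.75
Denominator: 1 + 0.2×1.4 + 0.115×13 = 2.775
R = 3.75/2.775 = 1.351 kJ/s

1.351 kJ/s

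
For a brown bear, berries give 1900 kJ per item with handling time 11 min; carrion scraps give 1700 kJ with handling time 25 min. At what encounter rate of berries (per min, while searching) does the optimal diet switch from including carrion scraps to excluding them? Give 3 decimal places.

At the threshold, the rate on berries alone equals the profitability of carrion scraps: λ·1900/(1 + λ·11) = 1700/25 = 68.
Rearranging, λ(1900 − 68×11) = 68, so λ = 68/1152 = 0.05903 per min.

0.059 per min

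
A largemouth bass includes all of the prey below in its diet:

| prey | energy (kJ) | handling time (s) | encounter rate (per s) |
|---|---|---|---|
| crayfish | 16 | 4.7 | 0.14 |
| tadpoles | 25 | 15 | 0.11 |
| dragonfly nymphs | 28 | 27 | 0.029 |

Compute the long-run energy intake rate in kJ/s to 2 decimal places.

1.42 kJ/s

Energy encountered per unit search time: 0.14×16 + 0.11×25 + 0.029×28 = 5.802 kJ/s.
Handling time per unit search time: 0.14×4.7 + 0.11×15 + 0.029×27 = 3.091.
Rate = 5.802/(1 + 3.091) = 1.418 kJ/s.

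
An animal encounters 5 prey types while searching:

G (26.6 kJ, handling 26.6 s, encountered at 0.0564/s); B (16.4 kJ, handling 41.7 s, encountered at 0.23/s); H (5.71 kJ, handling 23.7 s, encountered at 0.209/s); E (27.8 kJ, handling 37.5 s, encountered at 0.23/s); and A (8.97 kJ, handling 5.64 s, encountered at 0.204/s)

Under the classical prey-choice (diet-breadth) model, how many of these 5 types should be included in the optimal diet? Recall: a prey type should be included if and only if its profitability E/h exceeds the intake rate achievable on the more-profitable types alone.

2

Rank by E/h (kJ/s): A 1.59, G 1, E 0.741, B 0.393, H 0.241. Include each in turn until the next type's E/h falls below the running intake rate.
Rate on top 1: 0.8509. G: 1 > 0.8509 → include.
Rate on top 2: 0.9122. E: 0.741 < 0.9122 → exclude; stop.
Optimal diet: A, G — 2 of 5 types.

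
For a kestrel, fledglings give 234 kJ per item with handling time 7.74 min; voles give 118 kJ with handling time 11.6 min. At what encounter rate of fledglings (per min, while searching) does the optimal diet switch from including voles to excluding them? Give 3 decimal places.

0.066 per min

At the threshold, the rate on fledglings alone equals the profitability of voles: λ·234/(1 + λ·7.74) = 118/11.6 = 10.17.
Rearranging, λ(234 − 10.17×7.74) = 10.17, so λ = 10.17/155.3 = 0.06552 per min.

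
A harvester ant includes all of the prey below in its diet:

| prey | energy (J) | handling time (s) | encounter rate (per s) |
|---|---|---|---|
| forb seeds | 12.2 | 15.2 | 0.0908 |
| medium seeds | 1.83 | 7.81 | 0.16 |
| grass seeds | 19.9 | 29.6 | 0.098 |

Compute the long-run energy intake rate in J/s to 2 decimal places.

R = (0.0908×12.2 + 0.16×1.83 + 0.098×19.9) / (1 + 0.0908×15.2 + 0.16×7.81 + 0.098×29.6) = 3.351/6.531 = 0.5131 J/s.

0.51 J/s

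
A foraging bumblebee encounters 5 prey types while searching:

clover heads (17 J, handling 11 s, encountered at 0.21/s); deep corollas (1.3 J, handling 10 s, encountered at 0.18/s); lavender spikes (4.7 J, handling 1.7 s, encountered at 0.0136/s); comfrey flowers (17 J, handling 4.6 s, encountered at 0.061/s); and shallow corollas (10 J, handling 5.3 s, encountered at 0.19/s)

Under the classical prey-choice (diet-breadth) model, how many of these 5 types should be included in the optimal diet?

Rank by E/h (J/s): comfrey flowers 3.7, lavender spikes 2.76, shallow corollas 1.89, clover heads 1.55, deep corollas 0.13. Include each in turn until the next type's E/h falls below the running intake rate.
Rate on top 1: 0.8098. lavender spikes: 2.76 > 0.8098 → include.
Rate on top 2: 0.8444. shallow corollas: 1.89 > 0.8444 → include.
Rate on top 3: 1.299. clover heads: 1.55 > 1.299 → include.
Rate on top 4: 1.422. deep corollas: 0.13 < 1.422 → exclude; stop.
Optimal diet: comfrey flowers, lavender spikes, shallow corollas, clover heads — 4 of 5 types.

4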